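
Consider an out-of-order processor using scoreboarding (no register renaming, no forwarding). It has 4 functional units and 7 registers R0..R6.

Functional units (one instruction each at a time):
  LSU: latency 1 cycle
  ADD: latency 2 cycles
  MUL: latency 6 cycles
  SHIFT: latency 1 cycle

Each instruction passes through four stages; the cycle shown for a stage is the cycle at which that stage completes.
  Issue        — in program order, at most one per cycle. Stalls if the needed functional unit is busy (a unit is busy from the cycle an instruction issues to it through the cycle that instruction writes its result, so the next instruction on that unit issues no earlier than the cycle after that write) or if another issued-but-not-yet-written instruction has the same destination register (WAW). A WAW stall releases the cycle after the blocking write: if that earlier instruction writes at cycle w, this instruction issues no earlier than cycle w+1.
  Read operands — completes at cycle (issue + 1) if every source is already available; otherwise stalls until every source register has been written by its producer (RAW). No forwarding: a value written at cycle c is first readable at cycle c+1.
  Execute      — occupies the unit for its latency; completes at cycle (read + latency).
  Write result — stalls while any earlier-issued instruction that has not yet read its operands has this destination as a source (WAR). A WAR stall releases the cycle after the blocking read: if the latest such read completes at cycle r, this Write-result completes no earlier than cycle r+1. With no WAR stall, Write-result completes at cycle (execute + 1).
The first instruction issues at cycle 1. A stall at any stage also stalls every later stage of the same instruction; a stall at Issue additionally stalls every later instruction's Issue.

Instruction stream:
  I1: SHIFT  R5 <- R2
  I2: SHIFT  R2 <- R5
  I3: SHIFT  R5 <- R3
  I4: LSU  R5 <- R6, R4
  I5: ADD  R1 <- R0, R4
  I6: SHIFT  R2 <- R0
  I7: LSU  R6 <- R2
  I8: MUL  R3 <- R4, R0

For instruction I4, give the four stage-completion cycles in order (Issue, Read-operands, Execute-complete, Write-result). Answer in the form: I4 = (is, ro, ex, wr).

I4 = (13, 14, 15, 16)

t=1  I1 issues→SHIFT
t=2  I1 reads
t=3  I1 exec-done
t=4  I1 writes R5
t=5  I2 issues→SHIFT
t=6  I2 reads
t=7  I2 exec-done
t=8  I2 writes R2
t=9  I3 issues→SHIFT
t=10  I3 reads
t=11  I3 exec-done
t=12  I3 writes R5
t=13  I4 issues→LSU
t=14  I4 reads; I5 issues→ADD
t=15  I4 exec-done; I5 reads; I6 issues→SHIFT
t=16  I4 writes R5; I6 reads
t=17  I5 exec-done; I6 exec-done; I7 issues→LSU
t=18  I5 writes R1; I6 writes R2; I8 issues→MUL
t=19  I7 reads; I8 reads
t=20  I7 exec-done
t=21  I7 writes R6
t=25  I8 exec-done
t=26  I8 writes R3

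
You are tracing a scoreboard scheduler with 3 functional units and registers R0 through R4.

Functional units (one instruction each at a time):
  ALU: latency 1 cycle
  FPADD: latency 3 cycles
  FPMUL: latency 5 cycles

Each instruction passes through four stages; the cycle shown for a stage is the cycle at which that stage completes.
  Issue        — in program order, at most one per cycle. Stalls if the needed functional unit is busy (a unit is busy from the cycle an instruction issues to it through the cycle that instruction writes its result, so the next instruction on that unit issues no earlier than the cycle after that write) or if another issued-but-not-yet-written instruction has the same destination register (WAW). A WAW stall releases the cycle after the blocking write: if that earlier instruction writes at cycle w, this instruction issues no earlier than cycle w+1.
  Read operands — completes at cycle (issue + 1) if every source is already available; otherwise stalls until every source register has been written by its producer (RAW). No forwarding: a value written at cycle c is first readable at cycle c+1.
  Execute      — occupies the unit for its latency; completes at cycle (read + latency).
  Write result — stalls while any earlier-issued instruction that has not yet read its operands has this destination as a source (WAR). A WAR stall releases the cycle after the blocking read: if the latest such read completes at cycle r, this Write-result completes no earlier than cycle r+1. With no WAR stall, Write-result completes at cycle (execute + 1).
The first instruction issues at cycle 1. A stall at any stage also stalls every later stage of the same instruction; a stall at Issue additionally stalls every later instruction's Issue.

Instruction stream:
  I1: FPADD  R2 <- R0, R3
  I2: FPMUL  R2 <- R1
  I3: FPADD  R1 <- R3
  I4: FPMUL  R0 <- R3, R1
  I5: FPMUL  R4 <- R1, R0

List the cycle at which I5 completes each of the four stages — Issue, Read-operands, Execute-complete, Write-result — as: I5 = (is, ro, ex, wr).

I5 = (23, 24, 29, 30)

c1: I1 dispatched to FPADD
c2: I1 operands ready
c5: I1 complete
c6: R2←I1
c7: I2 dispatched to FPMUL
c8: I2 operands ready · I3 dispatched to FPADD
c9: I3 operands ready
c12: I3 complete
c13: I2 complete · R1←I3
c14: R2←I2
c15: I4 dispatched to FPMUL
c16: I4 operands ready
c21: I4 complete
c22: R0←I4
c23: I5 dispatched to FPMUL
c24: I5 operands ready
c29: I5 complete
c30: R4←I5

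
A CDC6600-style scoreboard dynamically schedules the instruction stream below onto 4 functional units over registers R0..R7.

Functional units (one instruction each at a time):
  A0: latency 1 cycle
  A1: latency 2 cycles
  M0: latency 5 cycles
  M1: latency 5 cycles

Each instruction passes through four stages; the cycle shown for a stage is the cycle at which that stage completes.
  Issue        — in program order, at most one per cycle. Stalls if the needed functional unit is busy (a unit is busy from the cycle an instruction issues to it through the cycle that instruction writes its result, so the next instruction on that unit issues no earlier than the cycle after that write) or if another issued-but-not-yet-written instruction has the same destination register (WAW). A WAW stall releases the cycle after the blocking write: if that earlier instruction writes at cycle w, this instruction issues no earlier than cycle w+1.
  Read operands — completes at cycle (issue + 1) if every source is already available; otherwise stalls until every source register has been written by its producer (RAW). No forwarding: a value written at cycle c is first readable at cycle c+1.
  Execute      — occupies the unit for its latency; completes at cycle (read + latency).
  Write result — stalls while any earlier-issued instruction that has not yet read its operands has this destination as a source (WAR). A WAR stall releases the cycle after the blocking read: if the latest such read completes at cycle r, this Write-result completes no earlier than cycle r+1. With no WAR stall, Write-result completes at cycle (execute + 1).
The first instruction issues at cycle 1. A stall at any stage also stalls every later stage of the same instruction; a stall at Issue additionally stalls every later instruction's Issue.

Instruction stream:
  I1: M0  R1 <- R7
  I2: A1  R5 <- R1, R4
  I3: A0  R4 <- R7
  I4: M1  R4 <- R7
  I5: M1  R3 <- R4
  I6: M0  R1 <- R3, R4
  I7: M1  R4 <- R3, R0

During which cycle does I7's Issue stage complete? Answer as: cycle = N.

[I1] 1/2/7/8
[I2] 2/9/11/12  (RAW R1: wait I1 write@8)
[I3] 3/4/5/10  (WAR R4: wait I2 read@9)
[I4] 11/12/17/18  (WAW R4: wait I3 write@10)
[I5] 19/20/25/26  (struct: M1 busy until I4 writes@18)
[I6] 20/27/32/33  (RAW R3: wait I5 write@26)
[I7] 27/28/33/34  (struct: M1 busy until I5 writes@26)

cycle = 27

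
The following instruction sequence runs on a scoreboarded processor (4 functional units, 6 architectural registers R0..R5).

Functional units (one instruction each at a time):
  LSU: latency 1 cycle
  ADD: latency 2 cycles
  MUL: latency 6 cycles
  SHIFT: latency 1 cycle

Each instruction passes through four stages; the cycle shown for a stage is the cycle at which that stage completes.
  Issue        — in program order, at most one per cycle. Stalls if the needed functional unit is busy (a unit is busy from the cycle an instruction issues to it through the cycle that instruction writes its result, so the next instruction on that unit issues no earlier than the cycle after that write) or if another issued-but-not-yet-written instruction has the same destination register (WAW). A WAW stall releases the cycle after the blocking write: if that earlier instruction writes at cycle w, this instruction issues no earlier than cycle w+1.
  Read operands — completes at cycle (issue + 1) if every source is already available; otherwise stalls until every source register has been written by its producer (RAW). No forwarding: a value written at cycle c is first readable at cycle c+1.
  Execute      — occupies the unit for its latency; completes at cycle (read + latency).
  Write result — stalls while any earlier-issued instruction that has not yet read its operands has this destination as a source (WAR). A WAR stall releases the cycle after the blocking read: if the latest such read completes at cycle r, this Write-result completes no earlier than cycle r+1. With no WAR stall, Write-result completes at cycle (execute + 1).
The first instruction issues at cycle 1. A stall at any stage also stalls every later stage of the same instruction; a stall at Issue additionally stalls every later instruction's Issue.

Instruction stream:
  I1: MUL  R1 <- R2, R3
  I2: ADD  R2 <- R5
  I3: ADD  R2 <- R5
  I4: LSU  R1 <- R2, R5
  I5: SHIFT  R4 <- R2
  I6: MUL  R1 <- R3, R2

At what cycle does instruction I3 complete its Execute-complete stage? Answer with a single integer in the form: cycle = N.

cycle = 10

I1  is:1  ro:2  ex:8  wr:9
I2  is:2  ro:3  ex:5  wr:6
I3  is:7  ro:8  ex:10  wr:11  — struct: ADD busy until I2 writes@6
I4  is:10  ro:12  ex:13  wr:14  — WAW R1: wait I1 write@9, RAW R2: wait I3 write@11
I5  is:11  ro:12  ex:13  wr:14
I6  is:15  ro:16  ex:22  wr:23  — WAW R1: wait I4 write@14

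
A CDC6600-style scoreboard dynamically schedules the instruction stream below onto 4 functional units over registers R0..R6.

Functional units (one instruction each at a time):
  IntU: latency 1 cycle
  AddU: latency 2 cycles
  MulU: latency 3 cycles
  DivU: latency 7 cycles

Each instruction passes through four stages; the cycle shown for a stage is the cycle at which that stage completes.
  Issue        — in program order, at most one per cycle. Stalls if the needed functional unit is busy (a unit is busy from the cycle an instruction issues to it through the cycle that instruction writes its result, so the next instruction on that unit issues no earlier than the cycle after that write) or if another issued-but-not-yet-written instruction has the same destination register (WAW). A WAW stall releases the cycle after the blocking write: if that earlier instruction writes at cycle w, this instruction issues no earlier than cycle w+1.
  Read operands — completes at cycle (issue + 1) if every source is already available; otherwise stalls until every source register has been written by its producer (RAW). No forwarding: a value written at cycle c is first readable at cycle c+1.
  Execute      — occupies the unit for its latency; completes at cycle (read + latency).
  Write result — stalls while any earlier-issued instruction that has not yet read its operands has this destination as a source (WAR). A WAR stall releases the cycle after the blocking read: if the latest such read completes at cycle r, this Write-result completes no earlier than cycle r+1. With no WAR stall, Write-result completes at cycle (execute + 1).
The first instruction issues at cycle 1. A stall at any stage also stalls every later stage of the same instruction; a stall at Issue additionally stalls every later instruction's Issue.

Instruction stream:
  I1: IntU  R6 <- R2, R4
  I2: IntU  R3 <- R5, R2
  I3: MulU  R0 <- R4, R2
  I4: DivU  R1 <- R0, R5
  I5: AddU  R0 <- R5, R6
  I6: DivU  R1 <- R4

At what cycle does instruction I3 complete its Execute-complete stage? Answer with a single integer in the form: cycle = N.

[1] I1 dispatched to IntU
[2] I1 operands ready
[3] I1 complete
[4] R6←I1
[5] I2 dispatched to IntU
[6] I2 operands ready; I3 dispatched to MulU
[7] I2 complete; I3 operands ready; I4 dispatched to DivU
[8] R3←I2
[10] I3 complete
[11] R0←I3
[12] I4 operands ready; I5 dispatched to AddU
[13] I5 operands ready
[15] I5 complete
[16] R0←I5
[19] I4 complete
[20] R1←I4
[21] I6 dispatched to DivU
[22] I6 operands ready
[29] I6 complete
[30] R1←I6

cycle = 10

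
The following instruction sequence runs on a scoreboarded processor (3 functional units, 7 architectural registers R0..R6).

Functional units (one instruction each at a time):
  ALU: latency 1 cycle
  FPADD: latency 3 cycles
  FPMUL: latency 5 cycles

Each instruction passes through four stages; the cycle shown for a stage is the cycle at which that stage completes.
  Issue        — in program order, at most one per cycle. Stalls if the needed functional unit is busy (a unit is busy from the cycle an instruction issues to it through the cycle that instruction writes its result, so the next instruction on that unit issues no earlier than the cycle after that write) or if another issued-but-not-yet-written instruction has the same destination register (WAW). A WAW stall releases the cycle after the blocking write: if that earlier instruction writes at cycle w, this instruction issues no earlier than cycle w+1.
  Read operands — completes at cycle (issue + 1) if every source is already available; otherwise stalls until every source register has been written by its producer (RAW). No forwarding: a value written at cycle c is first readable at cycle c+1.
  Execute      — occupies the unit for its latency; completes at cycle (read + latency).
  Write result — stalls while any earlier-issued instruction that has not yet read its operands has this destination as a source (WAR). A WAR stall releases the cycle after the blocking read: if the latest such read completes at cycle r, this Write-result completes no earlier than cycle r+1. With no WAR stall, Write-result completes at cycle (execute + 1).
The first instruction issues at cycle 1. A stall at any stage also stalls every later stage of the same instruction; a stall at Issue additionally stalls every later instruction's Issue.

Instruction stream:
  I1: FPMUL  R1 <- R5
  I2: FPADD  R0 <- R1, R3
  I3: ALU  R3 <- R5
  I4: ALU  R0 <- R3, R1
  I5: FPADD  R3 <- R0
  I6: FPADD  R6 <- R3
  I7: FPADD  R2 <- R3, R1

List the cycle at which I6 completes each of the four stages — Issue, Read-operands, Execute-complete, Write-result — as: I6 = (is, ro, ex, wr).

I1 -> (1, 2, 7, 8)
I2 -> (2, 9, 12, 13)  // RAW R1: wait I1 write@8
I3 -> (3, 4, 5, 10)  // WAR R3: wait I2 read@9
I4 -> (14, 15, 16, 17)  // WAW R0: wait I2 write@13
I5 -> (15, 18, 21, 22)  // RAW R0: wait I4 write@17
I6 -> (23, 24, 27, 28)  // struct: FPADD busy until I5 writes@22
I7 -> (29, 30, 33, 34)  // struct: FPADD busy until I6 writes@28

I6 = (23, 24, 27, 28)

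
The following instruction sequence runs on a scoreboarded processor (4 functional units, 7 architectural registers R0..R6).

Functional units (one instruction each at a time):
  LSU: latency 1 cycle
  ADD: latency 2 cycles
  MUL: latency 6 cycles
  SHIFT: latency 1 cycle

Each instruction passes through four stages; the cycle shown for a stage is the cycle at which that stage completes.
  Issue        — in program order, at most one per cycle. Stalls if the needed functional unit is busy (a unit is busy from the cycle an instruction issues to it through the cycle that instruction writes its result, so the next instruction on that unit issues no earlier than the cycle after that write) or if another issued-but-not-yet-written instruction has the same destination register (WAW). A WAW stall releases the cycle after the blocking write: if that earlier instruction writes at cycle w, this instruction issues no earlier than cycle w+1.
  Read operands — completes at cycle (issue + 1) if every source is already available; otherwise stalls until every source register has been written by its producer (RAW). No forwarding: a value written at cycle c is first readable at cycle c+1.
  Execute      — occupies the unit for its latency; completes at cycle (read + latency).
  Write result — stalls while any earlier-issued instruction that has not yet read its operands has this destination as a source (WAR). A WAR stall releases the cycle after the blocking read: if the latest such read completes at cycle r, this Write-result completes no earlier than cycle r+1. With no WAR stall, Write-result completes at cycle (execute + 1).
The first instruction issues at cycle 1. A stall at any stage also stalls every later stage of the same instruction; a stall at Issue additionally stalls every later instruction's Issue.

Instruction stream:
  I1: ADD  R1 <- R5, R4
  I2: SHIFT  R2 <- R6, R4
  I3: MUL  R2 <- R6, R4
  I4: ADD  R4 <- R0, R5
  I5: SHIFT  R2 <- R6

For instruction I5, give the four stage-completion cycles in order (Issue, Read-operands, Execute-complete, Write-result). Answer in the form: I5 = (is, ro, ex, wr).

I5 = (15, 16, 17, 18)

I1 -> (1, 2, 4, 5)
I2 -> (2, 3, 4, 5)
I3 -> (6, 7, 13, 14)  // WAW R2: wait I2 write@5
I4 -> (7, 8, 10, 11)
I5 -> (15, 16, 17, 18)  // WAW R2: wait I3 write@14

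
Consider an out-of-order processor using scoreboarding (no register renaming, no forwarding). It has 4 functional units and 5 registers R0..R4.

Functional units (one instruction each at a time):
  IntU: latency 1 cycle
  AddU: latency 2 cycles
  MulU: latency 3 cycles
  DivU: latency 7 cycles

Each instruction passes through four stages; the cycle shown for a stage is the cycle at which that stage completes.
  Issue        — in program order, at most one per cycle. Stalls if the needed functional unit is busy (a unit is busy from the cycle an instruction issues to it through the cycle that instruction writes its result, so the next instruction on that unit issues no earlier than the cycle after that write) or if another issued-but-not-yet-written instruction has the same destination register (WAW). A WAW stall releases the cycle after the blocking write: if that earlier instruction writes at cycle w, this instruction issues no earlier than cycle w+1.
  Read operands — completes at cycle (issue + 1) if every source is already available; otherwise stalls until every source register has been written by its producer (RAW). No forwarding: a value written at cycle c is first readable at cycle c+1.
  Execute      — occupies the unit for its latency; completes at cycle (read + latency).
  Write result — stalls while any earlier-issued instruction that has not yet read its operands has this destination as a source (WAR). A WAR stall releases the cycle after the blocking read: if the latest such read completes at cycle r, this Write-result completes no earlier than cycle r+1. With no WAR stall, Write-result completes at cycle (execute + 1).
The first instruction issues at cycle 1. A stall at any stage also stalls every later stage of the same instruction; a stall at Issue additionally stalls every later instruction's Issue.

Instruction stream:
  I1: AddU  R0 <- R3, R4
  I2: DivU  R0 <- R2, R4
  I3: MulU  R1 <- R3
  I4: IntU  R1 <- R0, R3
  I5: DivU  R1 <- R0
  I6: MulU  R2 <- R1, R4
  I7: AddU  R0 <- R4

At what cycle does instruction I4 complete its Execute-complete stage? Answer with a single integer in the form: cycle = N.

cycle = 17

c1: I1→AddU
c2: I1 RO
c4: I1 EX
c5: I1 WR R0
c6: I2→DivU
c7: I2 RO, I3→MulU
c8: I3 RO
c11: I3 EX
c12: I3 WR R1
c13: I4→IntU
c14: I2 EX
c15: I2 WR R0
c16: I4 RO
c17: I4 EX
c18: I4 WR R1
c19: I5→DivU
c20: I5 RO, I6→MulU
c21: I7→AddU
c22: I7 RO
c24: I7 EX
c25: I7 WR R0
c27: I5 EX
c28: I5 WR R1
c29: I6 RO
c32: I6 EX
c33: I6 WR R2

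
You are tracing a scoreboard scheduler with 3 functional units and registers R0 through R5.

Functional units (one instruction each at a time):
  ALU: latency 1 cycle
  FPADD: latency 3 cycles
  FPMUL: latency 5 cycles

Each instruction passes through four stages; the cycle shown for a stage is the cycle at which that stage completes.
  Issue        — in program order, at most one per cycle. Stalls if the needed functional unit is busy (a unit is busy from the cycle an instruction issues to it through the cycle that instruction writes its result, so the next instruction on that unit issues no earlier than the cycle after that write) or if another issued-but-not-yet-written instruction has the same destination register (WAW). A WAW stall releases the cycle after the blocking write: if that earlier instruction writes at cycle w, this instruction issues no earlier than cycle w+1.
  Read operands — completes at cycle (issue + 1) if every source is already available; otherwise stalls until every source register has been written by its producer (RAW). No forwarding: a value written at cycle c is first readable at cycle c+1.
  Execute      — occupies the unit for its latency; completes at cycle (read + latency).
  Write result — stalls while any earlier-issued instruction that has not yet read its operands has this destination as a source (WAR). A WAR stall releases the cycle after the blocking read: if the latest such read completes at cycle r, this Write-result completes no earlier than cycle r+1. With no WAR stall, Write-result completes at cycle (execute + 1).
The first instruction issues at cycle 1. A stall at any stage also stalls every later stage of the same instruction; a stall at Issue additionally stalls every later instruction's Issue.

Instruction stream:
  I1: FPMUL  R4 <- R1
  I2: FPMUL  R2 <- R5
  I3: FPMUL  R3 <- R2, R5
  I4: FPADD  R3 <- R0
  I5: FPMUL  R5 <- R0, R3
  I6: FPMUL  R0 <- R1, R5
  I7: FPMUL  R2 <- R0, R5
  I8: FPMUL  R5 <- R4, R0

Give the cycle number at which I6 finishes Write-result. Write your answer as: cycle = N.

I1  is:1  ro:2  ex:7  wr:8
I2  is:9  ro:10  ex:15  wr:16  — struct: FPMUL busy until I1 writes@8
I3  is:17  ro:18  ex:23  wr:24  — struct: FPMUL busy until I2 writes@16
I4  is:25  ro:26  ex:29  wr:30  — WAW R3: wait I3 write@24
I5  is:26  ro:31  ex:36  wr:37  — RAW R3: wait I4 write@30
I6  is:38  ro:39  ex:44  wr:45  — struct: FPMUL busy until I5 writes@37
I7  is:46  ro:47  ex:52  wr:53  — struct: FPMUL busy until I6 writes@45
I8  is:54  ro:55  ex:60  wr:61  — struct: FPMUL busy until I7 writes@53

cycle = 45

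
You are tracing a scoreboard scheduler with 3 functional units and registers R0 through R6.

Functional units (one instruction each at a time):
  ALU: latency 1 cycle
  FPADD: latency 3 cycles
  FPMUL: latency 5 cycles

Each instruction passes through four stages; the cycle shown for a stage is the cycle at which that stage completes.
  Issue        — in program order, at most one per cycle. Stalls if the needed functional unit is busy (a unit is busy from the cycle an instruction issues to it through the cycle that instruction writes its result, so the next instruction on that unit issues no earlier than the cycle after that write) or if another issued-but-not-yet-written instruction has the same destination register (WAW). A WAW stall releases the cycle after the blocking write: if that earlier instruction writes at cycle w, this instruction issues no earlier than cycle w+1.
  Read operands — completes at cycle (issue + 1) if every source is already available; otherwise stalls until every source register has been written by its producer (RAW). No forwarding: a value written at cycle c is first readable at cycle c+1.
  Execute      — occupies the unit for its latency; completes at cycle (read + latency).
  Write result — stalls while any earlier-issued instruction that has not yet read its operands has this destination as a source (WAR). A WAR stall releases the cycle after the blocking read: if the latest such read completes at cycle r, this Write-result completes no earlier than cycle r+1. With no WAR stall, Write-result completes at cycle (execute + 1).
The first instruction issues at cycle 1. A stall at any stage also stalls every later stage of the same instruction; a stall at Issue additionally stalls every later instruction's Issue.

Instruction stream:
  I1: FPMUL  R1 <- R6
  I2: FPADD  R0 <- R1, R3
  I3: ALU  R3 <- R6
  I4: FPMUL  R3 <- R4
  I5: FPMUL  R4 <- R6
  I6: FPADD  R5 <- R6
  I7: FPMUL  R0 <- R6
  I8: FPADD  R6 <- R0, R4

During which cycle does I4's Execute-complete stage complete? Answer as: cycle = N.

cycle = 17

[1] I1 issues→FPMUL
[2] I1 reads; I2 issues→FPADD
[3] I3 issues→ALU
[4] I3 reads
[5] I3 exec-done
[7] I1 exec-done
[8] I1 writes R1
[9] I2 reads
[10] I3 writes R3
[11] I4 issues→FPMUL
[12] I2 exec-done; I4 reads
[13] I2 writes R0
[17] I4 exec-done
[18] I4 writes R3
[19] I5 issues→FPMUL
[20] I5 reads; I6 issues→FPADD
[21] I6 reads
[24] I6 exec-done
[25] I5 exec-done; I6 writes R5
[26] I5 writes R4
[27] I7 issues→FPMUL
[28] I7 reads; I8 issues→FPADD
[33] I7 exec-done
[34] I7 writes R0
[35] I8 reads
[38] I8 exec-done
[39] I8 writes R6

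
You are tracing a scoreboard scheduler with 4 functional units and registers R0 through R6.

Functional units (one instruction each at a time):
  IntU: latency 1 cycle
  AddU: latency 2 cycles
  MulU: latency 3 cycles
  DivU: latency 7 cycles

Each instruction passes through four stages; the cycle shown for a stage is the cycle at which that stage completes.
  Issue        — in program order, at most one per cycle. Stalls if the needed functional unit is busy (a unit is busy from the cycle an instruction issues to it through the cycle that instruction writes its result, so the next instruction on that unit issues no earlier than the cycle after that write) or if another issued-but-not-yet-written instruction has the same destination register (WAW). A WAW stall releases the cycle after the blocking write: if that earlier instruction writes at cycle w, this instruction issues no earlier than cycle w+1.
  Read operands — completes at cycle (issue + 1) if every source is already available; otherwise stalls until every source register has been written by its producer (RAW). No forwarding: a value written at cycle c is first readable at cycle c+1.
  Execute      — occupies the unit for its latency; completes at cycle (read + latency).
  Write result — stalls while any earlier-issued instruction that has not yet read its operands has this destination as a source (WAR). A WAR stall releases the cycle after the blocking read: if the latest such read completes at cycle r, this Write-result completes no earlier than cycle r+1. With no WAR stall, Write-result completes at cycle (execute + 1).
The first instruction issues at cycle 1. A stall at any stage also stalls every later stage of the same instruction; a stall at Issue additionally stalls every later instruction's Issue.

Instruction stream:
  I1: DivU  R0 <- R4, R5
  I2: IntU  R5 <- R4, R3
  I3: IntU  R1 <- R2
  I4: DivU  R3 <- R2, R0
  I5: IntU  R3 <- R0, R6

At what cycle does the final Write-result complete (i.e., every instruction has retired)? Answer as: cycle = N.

cycle = 24

I1: IS=1 RO=2 EX=9 WR=10
I2: IS=2 RO=3 EX=4 WR=5
I3: IS=6 RO=7 EX=8 WR=9  [struct: IntU busy until I2 writes@5]
I4: IS=11 RO=12 EX=19 WR=20  [struct: DivU busy until I1 writes@10]
I5: IS=21 RO=22 EX=23 WR=24  [WAW R3: wait I4 write@20]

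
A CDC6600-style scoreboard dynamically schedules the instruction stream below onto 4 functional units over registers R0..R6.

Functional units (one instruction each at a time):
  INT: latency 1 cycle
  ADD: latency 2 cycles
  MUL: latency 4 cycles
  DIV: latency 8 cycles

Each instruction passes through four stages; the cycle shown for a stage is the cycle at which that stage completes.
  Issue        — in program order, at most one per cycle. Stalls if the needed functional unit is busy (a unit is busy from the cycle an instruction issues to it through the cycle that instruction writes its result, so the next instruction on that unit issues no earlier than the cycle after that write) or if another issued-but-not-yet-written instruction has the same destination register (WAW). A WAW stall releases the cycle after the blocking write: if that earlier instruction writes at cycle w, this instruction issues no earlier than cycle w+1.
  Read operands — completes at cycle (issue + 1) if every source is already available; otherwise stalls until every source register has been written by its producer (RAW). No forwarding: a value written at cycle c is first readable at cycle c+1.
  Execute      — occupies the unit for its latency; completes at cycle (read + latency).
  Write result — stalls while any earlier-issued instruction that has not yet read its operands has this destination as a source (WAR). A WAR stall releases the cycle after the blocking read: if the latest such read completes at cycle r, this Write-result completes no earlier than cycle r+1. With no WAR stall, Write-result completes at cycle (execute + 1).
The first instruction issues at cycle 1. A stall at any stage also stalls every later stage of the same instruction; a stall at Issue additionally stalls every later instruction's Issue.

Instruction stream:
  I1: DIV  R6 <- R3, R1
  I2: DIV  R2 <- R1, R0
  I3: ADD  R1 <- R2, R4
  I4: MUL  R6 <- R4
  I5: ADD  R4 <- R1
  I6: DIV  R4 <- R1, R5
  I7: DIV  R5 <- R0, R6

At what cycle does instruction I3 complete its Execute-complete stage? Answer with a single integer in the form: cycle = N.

  I1 | 1 | 2 | 10 | 11
  I2 | 12 | 13 | 21 | 22   struct: DIV busy until I1 writes@11
  I3 | 13 | 23 | 25 | 26   RAW R2: wait I2 write@22
  I4 | 14 | 15 | 19 | 20
  I5 | 27 | 28 | 30 | 31   struct: ADD busy until I3 writes@26
  I6 | 32 | 33 | 41 | 42   WAW R4: wait I5 write@31
  I7 | 43 | 44 | 52 | 53   struct: DIV busy until I6 writes@42

cycle = 25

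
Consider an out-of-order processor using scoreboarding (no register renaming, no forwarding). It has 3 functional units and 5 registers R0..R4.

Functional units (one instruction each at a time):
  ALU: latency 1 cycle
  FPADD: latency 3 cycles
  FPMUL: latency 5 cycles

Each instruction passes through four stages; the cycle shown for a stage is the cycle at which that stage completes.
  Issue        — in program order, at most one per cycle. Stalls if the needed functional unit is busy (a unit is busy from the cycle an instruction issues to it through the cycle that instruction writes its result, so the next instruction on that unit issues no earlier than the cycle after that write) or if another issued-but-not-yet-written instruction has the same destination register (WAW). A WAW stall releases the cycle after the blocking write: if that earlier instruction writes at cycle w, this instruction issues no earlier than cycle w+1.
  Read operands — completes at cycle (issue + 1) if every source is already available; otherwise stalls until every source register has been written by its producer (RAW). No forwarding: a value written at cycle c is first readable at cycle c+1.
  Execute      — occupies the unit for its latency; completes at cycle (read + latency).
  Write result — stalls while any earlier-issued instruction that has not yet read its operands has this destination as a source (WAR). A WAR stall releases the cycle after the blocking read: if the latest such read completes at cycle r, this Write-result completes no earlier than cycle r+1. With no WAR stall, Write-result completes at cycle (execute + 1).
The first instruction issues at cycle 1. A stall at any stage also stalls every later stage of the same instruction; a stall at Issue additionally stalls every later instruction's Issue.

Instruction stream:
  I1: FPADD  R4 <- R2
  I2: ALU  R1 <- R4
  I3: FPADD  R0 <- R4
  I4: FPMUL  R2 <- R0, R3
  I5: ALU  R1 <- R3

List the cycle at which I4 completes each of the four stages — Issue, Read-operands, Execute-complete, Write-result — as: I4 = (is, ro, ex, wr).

I1: IS=1 RO=2 EX=5 WR=6
I2: IS=2 RO=7 EX=8 WR=9  [RAW R4: wait I1 write@6]
I3: IS=7 RO=8 EX=11 WR=12  [struct: FPADD busy until I1 writes@6]
I4: IS=8 RO=13 EX=18 WR=19  [RAW R0: wait I3 write@12]
I5: IS=10 RO=11 EX=12 WR=13  [struct: ALU busy until I2 writes@9]

I4 = (8, 13, 18, 19)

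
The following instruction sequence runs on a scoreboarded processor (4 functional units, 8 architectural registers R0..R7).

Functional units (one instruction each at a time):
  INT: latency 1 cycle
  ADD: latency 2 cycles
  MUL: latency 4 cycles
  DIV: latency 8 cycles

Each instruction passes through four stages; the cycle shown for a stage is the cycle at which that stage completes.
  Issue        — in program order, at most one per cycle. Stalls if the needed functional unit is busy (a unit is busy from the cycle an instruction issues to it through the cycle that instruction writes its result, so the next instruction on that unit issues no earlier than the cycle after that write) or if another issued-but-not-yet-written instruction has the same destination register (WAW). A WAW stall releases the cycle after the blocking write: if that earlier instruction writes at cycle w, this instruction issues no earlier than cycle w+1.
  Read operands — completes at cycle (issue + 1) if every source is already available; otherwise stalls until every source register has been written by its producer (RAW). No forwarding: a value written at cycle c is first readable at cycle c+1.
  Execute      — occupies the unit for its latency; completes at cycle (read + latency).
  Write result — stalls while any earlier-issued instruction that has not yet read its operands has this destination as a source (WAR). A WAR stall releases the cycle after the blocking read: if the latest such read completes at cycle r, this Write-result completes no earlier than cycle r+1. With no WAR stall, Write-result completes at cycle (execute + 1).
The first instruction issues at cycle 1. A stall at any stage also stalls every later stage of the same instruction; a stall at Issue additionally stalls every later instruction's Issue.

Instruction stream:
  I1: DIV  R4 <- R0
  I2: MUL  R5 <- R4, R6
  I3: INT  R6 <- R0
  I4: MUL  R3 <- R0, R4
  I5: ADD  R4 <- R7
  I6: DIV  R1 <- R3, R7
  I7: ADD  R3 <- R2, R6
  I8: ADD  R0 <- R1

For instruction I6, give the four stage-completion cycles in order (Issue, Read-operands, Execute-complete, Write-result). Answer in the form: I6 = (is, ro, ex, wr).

I6 = (20, 25, 33, 34)

I1: IS=1 RO=2 EX=10 WR=11
I2: IS=2 RO=12 EX=16 WR=17  [RAW R4: wait I1 write@11]
I3: IS=3 RO=4 EX=5 WR=13  [WAR R6: wait I2 read@12]
I4: IS=18 RO=19 EX=23 WR=24  [struct: MUL busy until I2 writes@17]
I5: IS=19 RO=20 EX=22 WR=23
I6: IS=20 RO=25 EX=33 WR=34  [RAW R3: wait I4 write@24]
I7: IS=25 RO=26 EX=28 WR=29  [WAW R3: wait I4 write@24]
I8: IS=30 RO=35 EX=37 WR=38  [struct: ADD busy until I7 writes@29; RAW R1: wait I6 write@34]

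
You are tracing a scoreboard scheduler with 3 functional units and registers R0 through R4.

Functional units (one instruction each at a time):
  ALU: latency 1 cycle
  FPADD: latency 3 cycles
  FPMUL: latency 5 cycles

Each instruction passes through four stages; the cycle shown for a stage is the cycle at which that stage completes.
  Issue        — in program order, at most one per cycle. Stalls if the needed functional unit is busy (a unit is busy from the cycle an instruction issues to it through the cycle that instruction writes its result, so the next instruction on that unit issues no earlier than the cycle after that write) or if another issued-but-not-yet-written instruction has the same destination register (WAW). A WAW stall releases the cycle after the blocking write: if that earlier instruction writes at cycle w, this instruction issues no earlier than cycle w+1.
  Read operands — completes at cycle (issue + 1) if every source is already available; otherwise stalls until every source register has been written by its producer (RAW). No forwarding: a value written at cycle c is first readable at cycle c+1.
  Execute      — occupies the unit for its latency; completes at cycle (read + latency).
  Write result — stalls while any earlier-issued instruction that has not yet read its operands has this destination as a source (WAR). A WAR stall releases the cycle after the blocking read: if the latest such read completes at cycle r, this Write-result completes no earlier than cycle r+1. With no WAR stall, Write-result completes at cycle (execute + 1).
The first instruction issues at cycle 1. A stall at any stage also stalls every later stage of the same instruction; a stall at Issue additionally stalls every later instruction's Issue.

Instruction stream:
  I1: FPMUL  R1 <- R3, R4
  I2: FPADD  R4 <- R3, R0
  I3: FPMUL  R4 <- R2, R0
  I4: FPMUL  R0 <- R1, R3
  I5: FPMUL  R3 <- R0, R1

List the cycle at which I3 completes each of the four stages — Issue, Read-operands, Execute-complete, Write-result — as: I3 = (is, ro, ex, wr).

[1] issue I1 (FPMUL)
[2] I1 read-ops, issue I2 (FPADD)
[3] I2 read-ops
[6] I2 finished on FPADD
[7] I1 finished on FPMUL, I2→R4
[8] I1→R1
[9] issue I3 (FPMUL)
[10] I3 read-ops
[15] I3 finished on FPMUL
[16] I3→R4
[17] issue I4 (FPMUL)
[18] I4 read-ops
[23] I4 finished on FPMUL
[24] I4→R0
[25] issue I5 (FPMUL)
[26] I5 read-ops
[31] I5 finished on FPMUL
[32] I5→R3

I3 = (9, 10, 15, 16)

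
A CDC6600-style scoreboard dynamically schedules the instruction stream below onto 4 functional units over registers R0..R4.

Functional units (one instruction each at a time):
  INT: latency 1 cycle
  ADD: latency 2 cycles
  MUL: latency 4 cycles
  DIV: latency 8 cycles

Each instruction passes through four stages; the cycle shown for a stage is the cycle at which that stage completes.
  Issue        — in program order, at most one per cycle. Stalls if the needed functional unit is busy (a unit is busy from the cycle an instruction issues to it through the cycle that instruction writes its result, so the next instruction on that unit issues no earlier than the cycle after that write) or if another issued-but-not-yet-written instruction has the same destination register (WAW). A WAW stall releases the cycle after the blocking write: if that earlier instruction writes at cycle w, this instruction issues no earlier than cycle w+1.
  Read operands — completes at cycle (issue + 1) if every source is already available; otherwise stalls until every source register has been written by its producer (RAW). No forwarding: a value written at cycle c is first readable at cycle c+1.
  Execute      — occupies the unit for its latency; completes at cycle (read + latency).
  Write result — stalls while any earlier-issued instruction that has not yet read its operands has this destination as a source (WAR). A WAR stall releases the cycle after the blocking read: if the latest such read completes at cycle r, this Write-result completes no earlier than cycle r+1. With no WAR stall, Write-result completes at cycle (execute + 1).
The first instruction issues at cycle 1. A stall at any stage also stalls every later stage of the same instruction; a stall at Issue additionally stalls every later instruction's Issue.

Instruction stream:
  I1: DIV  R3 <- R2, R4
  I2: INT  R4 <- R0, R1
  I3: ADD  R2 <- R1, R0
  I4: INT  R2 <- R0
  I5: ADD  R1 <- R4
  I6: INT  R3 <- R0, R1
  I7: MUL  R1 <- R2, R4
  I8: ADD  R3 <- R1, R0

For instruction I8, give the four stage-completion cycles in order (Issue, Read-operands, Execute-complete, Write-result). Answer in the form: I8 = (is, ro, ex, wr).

[1] I1→DIV
[2] I1 RO | I2→INT
[3] I2 RO | I3→ADD
[4] I2 EX | I3 RO
[5] I2 WR R4
[6] I3 EX
[7] I3 WR R2
[8] I4→INT
[9] I4 RO | I5→ADD
[10] I1 EX | I4 EX | I5 RO
[11] I1 WR R3 | I4 WR R2
[12] I5 EX | I6→INT
[13] I5 WR R1
[14] I6 RO | I7→MUL
[15] I6 EX | I7 RO
[16] I6 WR R3
[17] I8→ADD
[19] I7 EX
[20] I7 WR R1
[21] I8 RO
[23] I8 EX
[24] I8 WR R3

I8 = (17, 21, 23, 24)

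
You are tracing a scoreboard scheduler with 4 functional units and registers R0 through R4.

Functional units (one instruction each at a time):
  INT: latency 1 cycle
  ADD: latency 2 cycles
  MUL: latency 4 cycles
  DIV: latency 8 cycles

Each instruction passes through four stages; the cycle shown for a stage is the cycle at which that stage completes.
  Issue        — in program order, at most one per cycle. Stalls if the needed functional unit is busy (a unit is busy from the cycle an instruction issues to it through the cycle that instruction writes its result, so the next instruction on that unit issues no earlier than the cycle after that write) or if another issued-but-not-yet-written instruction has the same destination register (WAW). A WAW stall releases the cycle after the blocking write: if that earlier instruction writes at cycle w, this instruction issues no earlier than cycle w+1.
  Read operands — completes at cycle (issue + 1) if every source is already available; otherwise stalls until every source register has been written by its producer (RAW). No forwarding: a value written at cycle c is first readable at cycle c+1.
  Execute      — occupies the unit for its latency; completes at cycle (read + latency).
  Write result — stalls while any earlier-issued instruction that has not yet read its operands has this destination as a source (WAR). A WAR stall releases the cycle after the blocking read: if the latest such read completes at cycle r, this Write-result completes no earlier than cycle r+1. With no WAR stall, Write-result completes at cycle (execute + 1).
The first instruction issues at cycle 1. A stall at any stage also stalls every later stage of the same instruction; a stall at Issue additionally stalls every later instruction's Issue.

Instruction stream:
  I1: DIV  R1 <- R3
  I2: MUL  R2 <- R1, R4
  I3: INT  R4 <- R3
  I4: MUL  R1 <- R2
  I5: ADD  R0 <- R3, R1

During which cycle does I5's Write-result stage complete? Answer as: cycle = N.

I1: IS=1 RO=2 EX=10 WR=11
I2: IS=2 RO=12 EX=16 WR=17  [RAW R1: wait I1 write@11]
I3: IS=3 RO=4 EX=5 WR=13  [WAR R4: wait I2 read@12]
I4: IS=18 RO=19 EX=23 WR=24  [struct: MUL busy until I2 writes@17]
I5: IS=19 RO=25 EX=27 WR=28  [RAW R1: wait I4 write@24]

cycle = 28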